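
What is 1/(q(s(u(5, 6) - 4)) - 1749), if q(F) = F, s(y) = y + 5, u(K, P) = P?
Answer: -1/1742 ≈ -0.00057405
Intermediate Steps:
s(y) = 5 + y
1/(q(s(u(5, 6) - 4)) - 1749) = 1/((5 + (6 - 4)) - 1749) = 1/((5 + 2) - 1749) = 1/(7 - 1749) = 1/(-1742) = -1/1742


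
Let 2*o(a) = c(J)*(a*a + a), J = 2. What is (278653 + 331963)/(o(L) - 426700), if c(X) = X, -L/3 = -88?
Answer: -152654/89185 ≈ -1.7117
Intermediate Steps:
L = 264 (L = -3*(-88) = 264)
o(a) = a + a² (o(a) = (2*(a*a + a))/2 = (2*(a² + a))/2 = (2*(a + a²))/2 = (2*a + 2*a²)/2 = a + a²)
(278653 + 331963)/(o(L) - 426700) = (278653 + 331963)/(264*(1 + 264) - 426700) = 610616/(264*265 - 426700) = 610616/(69960 - 426700) = 610616/(-356740) = 610616*(-1/356740) = -152654/89185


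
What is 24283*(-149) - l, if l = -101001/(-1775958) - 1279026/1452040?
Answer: -777532470079488881/214896837860 ≈ -3.6182e+6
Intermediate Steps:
l = -177069913739/214896837860 (l = -101001*(-1/1775958) - 1279026*1/1452040 = 33667/591986 - 639513/726020 = -177069913739/214896837860 ≈ -0.82398)
24283*(-149) - l = 24283*(-149) - 1*(-177069913739/214896837860) = -3618167 + 177069913739/214896837860 = -777532470079488881/214896837860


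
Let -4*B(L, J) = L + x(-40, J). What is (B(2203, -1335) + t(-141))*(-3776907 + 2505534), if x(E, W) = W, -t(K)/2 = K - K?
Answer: 275887941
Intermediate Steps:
t(K) = 0 (t(K) = -2*(K - K) = -2*0 = 0)
B(L, J) = -J/4 - L/4 (B(L, J) = -(L + J)/4 = -(J + L)/4 = -J/4 - L/4)
(B(2203, -1335) + t(-141))*(-3776907 + 2505534) = ((-¼*(-1335) - ¼*2203) + 0)*(-3776907 + 2505534) = ((1335/4 - 2203/4) + 0)*(-1271373) = (-217 + 0)*(-1271373) = -217*(-1271373) = 275887941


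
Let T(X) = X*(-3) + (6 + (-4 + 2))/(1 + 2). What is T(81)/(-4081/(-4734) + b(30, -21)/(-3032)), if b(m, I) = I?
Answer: -1734379800/6236503 ≈ -278.10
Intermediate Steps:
T(X) = 4/3 - 3*X (T(X) = -3*X + (6 - 2)/3 = -3*X + 4*(1/3) = -3*X + 4/3 = 4/3 - 3*X)
T(81)/(-4081/(-4734) + b(30, -21)/(-3032)) = (4/3 - 3*81)/(-4081/(-4734) - 21/(-3032)) = (4/3 - 243)/(-4081*(-1/4734) - 21*(-1/3032)) = -725/(3*(4081/4734 + 21/3032)) = -725/(3*6236503/7176744) = -725/3*7176744/6236503 = -1734379800/6236503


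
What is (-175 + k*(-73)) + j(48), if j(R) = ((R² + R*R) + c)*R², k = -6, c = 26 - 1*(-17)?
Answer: 10716167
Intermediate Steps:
c = 43 (c = 26 + 17 = 43)
j(R) = R²*(43 + 2*R²) (j(R) = ((R² + R*R) + 43)*R² = ((R² + R²) + 43)*R² = (2*R² + 43)*R² = (43 + 2*R²)*R² = R²*(43 + 2*R²))
(-175 + k*(-73)) + j(48) = (-175 - 6*(-73)) + 48²*(43 + 2*48²) = (-175 + 438) + 2304*(43 + 2*2304) = 263 + 2304*(43 + 4608) = 263 + 2304*4651 = 263 + 10715904 = 10716167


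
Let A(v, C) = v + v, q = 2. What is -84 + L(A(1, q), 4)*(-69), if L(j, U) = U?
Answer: -360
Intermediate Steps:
A(v, C) = 2*v
-84 + L(A(1, q), 4)*(-69) = -84 + 4*(-69) = -84 - 276 = -360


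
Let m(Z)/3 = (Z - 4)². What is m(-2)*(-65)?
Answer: -7020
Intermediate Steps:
m(Z) = 3*(-4 + Z)² (m(Z) = 3*(Z - 4)² = 3*(-4 + Z)²)
m(-2)*(-65) = (3*(-4 - 2)²)*(-65) = (3*(-6)²)*(-65) = (3*36)*(-65) = 108*(-65) = -7020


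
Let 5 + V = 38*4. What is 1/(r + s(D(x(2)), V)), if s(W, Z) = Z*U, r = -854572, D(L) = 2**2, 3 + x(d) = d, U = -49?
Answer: -1/861775 ≈ -1.1604e-6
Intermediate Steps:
x(d) = -3 + d
D(L) = 4
V = 147 (V = -5 + 38*4 = -5 + 152 = 147)
s(W, Z) = -49*Z (s(W, Z) = Z*(-49) = -49*Z)
1/(r + s(D(x(2)), V)) = 1/(-854572 - 49*147) = 1/(-854572 - 7203) = 1/(-861775) = -1/861775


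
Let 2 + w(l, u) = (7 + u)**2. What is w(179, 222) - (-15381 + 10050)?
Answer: 57770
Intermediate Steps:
w(l, u) = -2 + (7 + u)**2
w(179, 222) - (-15381 + 10050) = (-2 + (7 + 222)**2) - (-15381 + 10050) = (-2 + 229**2) - 1*(-5331) = (-2 + 52441) + 5331 = 52439 + 5331 = 57770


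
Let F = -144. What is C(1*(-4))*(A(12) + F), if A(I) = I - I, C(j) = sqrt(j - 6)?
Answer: -144*I*sqrt(10) ≈ -455.37*I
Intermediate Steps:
C(j) = sqrt(-6 + j)
A(I) = 0
C(1*(-4))*(A(12) + F) = sqrt(-6 + 1*(-4))*(0 - 144) = sqrt(-6 - 4)*(-144) = sqrt(-10)*(-144) = (I*sqrt(10))*(-144) = -144*I*sqrt(10)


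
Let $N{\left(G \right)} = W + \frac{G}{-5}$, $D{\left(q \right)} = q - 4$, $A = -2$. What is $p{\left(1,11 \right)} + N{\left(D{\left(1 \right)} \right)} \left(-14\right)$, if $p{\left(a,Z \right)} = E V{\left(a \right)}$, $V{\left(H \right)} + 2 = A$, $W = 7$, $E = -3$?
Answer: $- \frac{472}{5} \approx -94.4$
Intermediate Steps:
$V{\left(H \right)} = -4$ ($V{\left(H \right)} = -2 - 2 = -4$)
$D{\left(q \right)} = -4 + q$
$N{\left(G \right)} = 7 - \frac{G}{5}$ ($N{\left(G \right)} = 7 + \frac{G}{-5} = 7 + G \left(- \frac{1}{5}\right) = 7 - \frac{G}{5}$)
$p{\left(a,Z \right)} = 12$ ($p{\left(a,Z \right)} = \left(-3\right) \left(-4\right) = 12$)
$p{\left(1,11 \right)} + N{\left(D{\left(1 \right)} \right)} \left(-14\right) = 12 + \left(7 - \frac{-4 + 1}{5}\right) \left(-14\right) = 12 + \left(7 - - \frac{3}{5}\right) \left(-14\right) = 12 + \left(7 + \frac{3}{5}\right) \left(-14\right) = 12 + \frac{38}{5} \left(-14\right) = 12 - \frac{532}{5} = - \frac{472}{5}$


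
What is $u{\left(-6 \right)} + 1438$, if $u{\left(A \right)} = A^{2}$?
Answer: $1474$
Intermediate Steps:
$u{\left(-6 \right)} + 1438 = \left(-6\right)^{2} + 1438 = 36 + 1438 = 1474$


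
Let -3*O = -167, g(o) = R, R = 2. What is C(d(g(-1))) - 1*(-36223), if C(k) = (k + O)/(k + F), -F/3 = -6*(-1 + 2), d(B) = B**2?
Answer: 2390897/66 ≈ 36226.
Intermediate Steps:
g(o) = 2
O = 167/3 (O = -1/3*(-167) = 167/3 ≈ 55.667)
F = 18 (F = -(-18)*(-1 + 2) = -(-18) = -3*(-6) = 18)
C(k) = (167/3 + k)/(18 + k) (C(k) = (k + 167/3)/(k + 18) = (167/3 + k)/(18 + k))
C(d(g(-1))) - 1*(-36223) = (167/3 + 2**2)/(18 + 2**2) - 1*(-36223) = (167/3 + 4)/(18 + 4) + 36223 = (179/3)/22 + 36223 = (1/22)*(179/3) + 36223 = 179/66 + 36223 = 2390897/66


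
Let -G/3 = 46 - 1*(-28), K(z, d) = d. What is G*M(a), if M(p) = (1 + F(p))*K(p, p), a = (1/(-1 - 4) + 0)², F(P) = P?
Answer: -5772/625 ≈ -9.2352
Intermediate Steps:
G = -222 (G = -3*(46 - 1*(-28)) = -3*(46 + 28) = -3*74 = -222)
a = 1/25 (a = (1/(-5) + 0)² = (-⅕ + 0)² = (-⅕)² = 1/25 ≈ 0.040000)
M(p) = p*(1 + p) (M(p) = (1 + p)*p = p*(1 + p))
G*M(a) = -222*(1 + 1/25)/25 = -222*26/(25*25) = -222*26/625 = -5772/625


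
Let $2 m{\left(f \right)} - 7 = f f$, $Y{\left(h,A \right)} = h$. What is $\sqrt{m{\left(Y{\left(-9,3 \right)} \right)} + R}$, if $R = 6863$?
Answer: $\sqrt{6907} \approx 83.108$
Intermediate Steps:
$m{\left(f \right)} = \frac{7}{2} + \frac{f^{2}}{2}$ ($m{\left(f \right)} = \frac{7}{2} + \frac{f f}{2} = \frac{7}{2} + \frac{f^{2}}{2}$)
$\sqrt{m{\left(Y{\left(-9,3 \right)} \right)} + R} = \sqrt{\left(\frac{7}{2} + \frac{\left(-9\right)^{2}}{2}\right) + 6863} = \sqrt{\left(\frac{7}{2} + \frac{1}{2} \cdot 81\right) + 6863} = \sqrt{\left(\frac{7}{2} + \frac{81}{2}\right) + 6863} = \sqrt{44 + 6863} = \sqrt{6907}$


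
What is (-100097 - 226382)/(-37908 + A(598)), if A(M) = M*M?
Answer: -326479/319696 ≈ -1.0212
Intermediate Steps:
A(M) = M²
(-100097 - 226382)/(-37908 + A(598)) = (-100097 - 226382)/(-37908 + 598²) = -326479/(-37908 + 357604) = -326479/319696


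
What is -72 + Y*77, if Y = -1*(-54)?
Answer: 4086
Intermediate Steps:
Y = 54
-72 + Y*77 = -72 + 54*77 = -72 + 4158 = 4086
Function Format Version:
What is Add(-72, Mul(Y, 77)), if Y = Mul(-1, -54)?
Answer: 4086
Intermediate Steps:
Y = 54
Add(-72, Mul(Y, 77)) = Add(-72, Mul(54, 77)) = Add(-72, 4158) = 4086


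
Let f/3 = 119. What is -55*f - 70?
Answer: -19705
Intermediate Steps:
f = 357 (f = 3*119 = 357)
-55*f - 70 = -55*357 - 70 = -19635 - 70 = -19705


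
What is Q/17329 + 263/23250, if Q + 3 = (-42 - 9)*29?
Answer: -74191/999750 ≈ -0.074210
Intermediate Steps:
Q = -1482 (Q = -3 + (-42 - 9)*29 = -3 - 51*29 = -3 - 1479 = -1482)
Q/17329 + 263/23250 = -1482/17329 + 263/23250 = -1482*1/17329 + 263*(1/23250) = -114/1333 + 263/23250 = -74191/999750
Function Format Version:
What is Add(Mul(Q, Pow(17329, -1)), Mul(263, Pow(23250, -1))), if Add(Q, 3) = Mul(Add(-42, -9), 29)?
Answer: Rational(-74191, 999750) ≈ -0.074210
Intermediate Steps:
Q = -1482 (Q = Add(-3, Mul(Add(-42, -9), 29)) = Add(-3, Mul(-51, 29)) = Add(-3, -1479) = -1482)
Add(Mul(Q, Pow(17329, -1)), Mul(263, Pow(23250, -1))) = Add(Mul(-1482, Pow(17329, -1)), Mul(263, Pow(23250, -1))) = Add(Mul(-1482, Rational(1, 17329)), Mul(263, Rational(1, 23250))) = Add(Rational(-114, 1333), Rational(263, 23250)) = Rational(-74191, 999750)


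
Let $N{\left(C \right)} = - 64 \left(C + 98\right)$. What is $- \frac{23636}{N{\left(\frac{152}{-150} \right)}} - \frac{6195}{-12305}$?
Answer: $\frac{1234853451}{286421024} \approx 4.3113$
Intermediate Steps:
$N{\left(C \right)} = -6272 - 64 C$ ($N{\left(C \right)} = - 64 \left(98 + C\right) = -6272 - 64 C$)
$- \frac{23636}{N{\left(\frac{152}{-150} \right)}} - \frac{6195}{-12305} = - \frac{23636}{-6272 - 64 \frac{152}{-150}} - \frac{6195}{-12305} = - \frac{23636}{-6272 - 64 \cdot 152 \left(- \frac{1}{150}\right)} - - \frac{1239}{2461} = - \frac{23636}{-6272 - - \frac{4864}{75}} + \frac{1239}{2461} = - \frac{23636}{-6272 + \frac{4864}{75}} + \frac{1239}{2461} = - \frac{23636}{- \frac{465536}{75}} + \frac{1239}{2461} = \left(-23636\right) \left(- \frac{75}{465536}\right) + \frac{1239}{2461} = \frac{443175}{116384} + \frac{1239}{2461} = \frac{1234853451}{286421024}$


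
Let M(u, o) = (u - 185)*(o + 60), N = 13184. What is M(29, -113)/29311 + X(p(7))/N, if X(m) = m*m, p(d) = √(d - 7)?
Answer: 8268/29311 ≈ 0.28208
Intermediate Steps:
p(d) = √(-7 + d)
M(u, o) = (-185 + u)*(60 + o)
X(m) = m²
M(29, -113)/29311 + X(p(7))/N = (-11100 - 185*(-113) + 60*29 - 113*29)/29311 + (√(-7 + 7))²/13184 = (-11100 + 20905 + 1740 - 3277)*(1/29311) + (√0)²*(1/13184) = 8268*(1/29311) + 0²*(1/13184) = 8268/29311 + 0*(1/13184) = 8268/29311 + 0 = 8268/29311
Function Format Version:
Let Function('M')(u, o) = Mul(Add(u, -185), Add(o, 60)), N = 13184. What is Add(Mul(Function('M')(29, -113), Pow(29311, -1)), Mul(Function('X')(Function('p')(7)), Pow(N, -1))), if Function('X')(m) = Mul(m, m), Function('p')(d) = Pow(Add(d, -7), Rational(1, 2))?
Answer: Rational(8268, 29311) ≈ 0.28208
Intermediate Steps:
Function('p')(d) = Pow(Add(-7, d), Rational(1, 2))
Function('M')(u, o) = Mul(Add(-185, u), Add(60, o))
Function('X')(m) = Pow(m, 2)
Add(Mul(Function('M')(29, -113), Pow(29311, -1)), Mul(Function('X')(Function('p')(7)), Pow(N, -1))) = Add(Mul(Add(-11100, Mul(-185, -113), Mul(60, 29), Mul(-113, 29)), Pow(29311, -1)), Mul(Pow(Pow(Add(-7, 7), Rational(1, 2)), 2), Pow(13184, -1))) = Add(Mul(Add(-11100, 20905, 1740, -3277), Rational(1, 29311)), Mul(Pow(Pow(0, Rational(1, 2)), 2), Rational(1, 13184))) = Add(Mul(8268, Rational(1, 29311)), Mul(Pow(0, 2), Rational(1, 13184))) = Add(Rational(8268, 29311), Mul(0, Rational(1, 13184))) = Add(Rational(8268, 29311), 0) = Rational(8268, 29311)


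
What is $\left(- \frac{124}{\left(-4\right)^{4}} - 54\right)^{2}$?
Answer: $\frac{12159169}{4096} \approx 2968.5$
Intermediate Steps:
$\left(- \frac{124}{\left(-4\right)^{4}} - 54\right)^{2} = \left(- \frac{124}{256} - 54\right)^{2} = \left(\left(-124\right) \frac{1}{256} - 54\right)^{2} = \left(- \frac{31}{64} - 54\right)^{2} = \left(- \frac{3487}{64}\right)^{2} = \frac{12159169}{4096}$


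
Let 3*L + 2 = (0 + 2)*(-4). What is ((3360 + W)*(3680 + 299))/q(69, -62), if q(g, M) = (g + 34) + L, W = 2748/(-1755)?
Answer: 339890332/2535 ≈ 1.3408e+5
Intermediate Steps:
L = -10/3 (L = -⅔ + ((0 + 2)*(-4))/3 = -⅔ + (2*(-4))/3 = -⅔ + (⅓)*(-8) = -⅔ - 8/3 = -10/3 ≈ -3.3333)
W = -916/585 (W = 2748*(-1/1755) = -916/585 ≈ -1.5658)
q(g, M) = 92/3 + g (q(g, M) = (g + 34) - 10/3 = (34 + g) - 10/3 = 92/3 + g)
((3360 + W)*(3680 + 299))/q(69, -62) = ((3360 - 916/585)*(3680 + 299))/(92/3 + 69) = ((1964684/585)*3979)/(299/3) = (7817477636/585)*(3/299) = 339890332/2535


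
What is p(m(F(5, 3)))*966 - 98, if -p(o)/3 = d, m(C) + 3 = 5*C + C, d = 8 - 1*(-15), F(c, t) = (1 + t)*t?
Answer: -66752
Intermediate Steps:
F(c, t) = t*(1 + t)
d = 23 (d = 8 + 15 = 23)
m(C) = -3 + 6*C (m(C) = -3 + (5*C + C) = -3 + 6*C)
p(o) = -69 (p(o) = -3*23 = -69)
p(m(F(5, 3)))*966 - 98 = -69*966 - 98 = -66654 - 98 = -66752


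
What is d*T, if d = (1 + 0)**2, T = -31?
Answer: -31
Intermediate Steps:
d = 1 (d = 1**2 = 1)
d*T = 1*(-31) = -31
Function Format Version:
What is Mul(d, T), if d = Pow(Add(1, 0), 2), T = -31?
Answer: -31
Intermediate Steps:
d = 1 (d = Pow(1, 2) = 1)
Mul(d, T) = Mul(1, -31) = -31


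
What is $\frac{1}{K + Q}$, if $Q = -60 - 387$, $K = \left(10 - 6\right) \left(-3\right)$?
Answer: $- \frac{1}{459} \approx -0.0021787$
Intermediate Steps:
$K = -12$ ($K = 4 \left(-3\right) = -12$)
$Q = -447$ ($Q = -60 - 387 = -447$)
$\frac{1}{K + Q} = \frac{1}{-12 - 447} = \frac{1}{-459} = - \frac{1}{459}$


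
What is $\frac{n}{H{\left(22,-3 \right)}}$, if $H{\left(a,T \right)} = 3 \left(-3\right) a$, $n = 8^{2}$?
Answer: $- \frac{32}{99} \approx -0.32323$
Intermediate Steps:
$n = 64$
$H{\left(a,T \right)} = - 9 a$
$\frac{n}{H{\left(22,-3 \right)}} = \frac{64}{\left(-9\right) 22} = \frac{64}{-198} = 64 \left(- \frac{1}{198}\right) = - \frac{32}{99}$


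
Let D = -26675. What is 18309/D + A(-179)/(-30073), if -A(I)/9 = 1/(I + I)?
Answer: -197117387481/287186624450 ≈ -0.68637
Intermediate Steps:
A(I) = -9/(2*I) (A(I) = -9/(I + I) = -9*1/(2*I) = -9/(2*I))
18309/D + A(-179)/(-30073) = 18309/(-26675) - 9/2/(-179)/(-30073) = 18309*(-1/26675) - 9/2*(-1/179)*(-1/30073) = -18309/26675 + (9/358)*(-1/30073) = -18309/26675 - 9/10766134 = -197117387481/287186624450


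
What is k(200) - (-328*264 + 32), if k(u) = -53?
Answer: 86507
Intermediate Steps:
k(200) - (-328*264 + 32) = -53 - (-328*264 + 32) = -53 - (-86592 + 32) = -53 - 1*(-86560) = -53 + 86560 = 86507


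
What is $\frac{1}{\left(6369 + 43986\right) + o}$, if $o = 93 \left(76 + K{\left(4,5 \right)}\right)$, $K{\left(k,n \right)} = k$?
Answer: $\frac{1}{57795} \approx 1.7303 \cdot 10^{-5}$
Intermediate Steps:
$o = 7440$ ($o = 93 \left(76 + 4\right) = 93 \cdot 80 = 7440$)
$\frac{1}{\left(6369 + 43986\right) + o} = \frac{1}{\left(6369 + 43986\right) + 7440} = \frac{1}{50355 + 7440} = \frac{1}{57795}$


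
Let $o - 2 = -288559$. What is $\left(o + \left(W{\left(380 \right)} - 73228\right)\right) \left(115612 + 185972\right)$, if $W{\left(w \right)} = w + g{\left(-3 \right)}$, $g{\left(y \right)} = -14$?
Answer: $-108998187696$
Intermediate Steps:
$o = -288557$ ($o = 2 - 288559 = -288557$)
$W{\left(w \right)} = -14 + w$ ($W{\left(w \right)} = w - 14 = -14 + w$)
$\left(o + \left(W{\left(380 \right)} - 73228\right)\right) \left(115612 + 185972\right) = \left(-288557 + \left(\left(-14 + 380\right) - 73228\right)\right) \left(115612 + 185972\right) = \left(-288557 + \left(366 - 73228\right)\right) 301584 = \left(-288557 - 72862\right) 301584 = \left(-361419\right) 301584 = -108998187696$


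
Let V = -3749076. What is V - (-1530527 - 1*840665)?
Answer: -1377884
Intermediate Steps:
V - (-1530527 - 1*840665) = -3749076 - (-1530527 - 1*840665) = -3749076 - (-1530527 - 840665) = -3749076 - 1*(-2371192) = -3749076 + 2371192 = -1377884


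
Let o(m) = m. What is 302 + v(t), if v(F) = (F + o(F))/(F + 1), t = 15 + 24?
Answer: 6079/20 ≈ 303.95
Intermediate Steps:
t = 39
v(F) = 2*F/(1 + F) (v(F) = (F + F)/(F + 1) = (2*F)/(1 + F) = 2*F/(1 + F))
302 + v(t) = 302 + 2*39/(1 + 39) = 302 + 2*39/40 = 302 + 2*39*(1/40) = 302 + 39/20 = 6079/20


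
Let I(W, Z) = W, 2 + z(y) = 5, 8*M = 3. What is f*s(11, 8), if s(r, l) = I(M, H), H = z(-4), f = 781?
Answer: 2343/8 ≈ 292.88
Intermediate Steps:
M = 3/8 (M = (1/8)*3 = 3/8 ≈ 0.37500)
z(y) = 3 (z(y) = -2 + 5 = 3)
H = 3
s(r, l) = 3/8
f*s(11, 8) = 781*(3/8) = 2343/8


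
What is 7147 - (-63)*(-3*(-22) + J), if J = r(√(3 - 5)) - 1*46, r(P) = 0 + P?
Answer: 8407 + 63*I*√2 ≈ 8407.0 + 89.095*I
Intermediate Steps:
r(P) = P
J = -46 + I*√2 (J = √(3 - 5) - 1*46 = √(-2) - 46 = I*√2 - 46 = -46 + I*√2 ≈ -46.0 + 1.4142*I)
7147 - (-63)*(-3*(-22) + J) = 7147 - (-63)*(-3*(-22) + (-46 + I*√2)) = 7147 - (-63)*(66 + (-46 + I*√2)) = 7147 - (-63)*(20 + I*√2) = 7147 - (-1260 - 63*I*√2) = 7147 + (1260 + 63*I*√2) = 8407 + 63*I*√2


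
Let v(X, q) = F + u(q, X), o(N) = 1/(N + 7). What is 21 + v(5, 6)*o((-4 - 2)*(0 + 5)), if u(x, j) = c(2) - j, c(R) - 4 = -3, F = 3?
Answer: 484/23 ≈ 21.043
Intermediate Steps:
c(R) = 1 (c(R) = 4 - 3 = 1)
o(N) = 1/(7 + N)
u(x, j) = 1 - j
v(X, q) = 4 - X (v(X, q) = 3 + (1 - X) = 4 - X)
21 + v(5, 6)*o((-4 - 2)*(0 + 5)) = 21 + (4 - 1*5)/(7 + (-4 - 2)*(0 + 5)) = 21 + (4 - 5)/(7 - 6*5) = 21 - 1/(7 - 30) = 21 - 1/(-23) = 21 - 1*(-1/23) = 21 + 1/23 = 484/23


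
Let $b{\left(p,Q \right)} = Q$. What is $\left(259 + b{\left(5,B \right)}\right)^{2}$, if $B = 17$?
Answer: $76176$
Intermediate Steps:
$\left(259 + b{\left(5,B \right)}\right)^{2} = \left(259 + 17\right)^{2} = 276^{2} = 76176$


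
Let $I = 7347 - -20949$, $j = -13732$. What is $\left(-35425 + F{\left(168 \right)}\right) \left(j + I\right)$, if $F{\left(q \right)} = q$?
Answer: $-513482948$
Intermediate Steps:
$I = 28296$ ($I = 7347 + 20949 = 28296$)
$\left(-35425 + F{\left(168 \right)}\right) \left(j + I\right) = \left(-35425 + 168\right) \left(-13732 + 28296\right) = \left(-35257\right) 14564 = -513482948$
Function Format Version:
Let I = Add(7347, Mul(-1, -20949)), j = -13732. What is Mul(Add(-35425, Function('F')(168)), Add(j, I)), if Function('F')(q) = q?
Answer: -513482948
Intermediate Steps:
I = 28296 (I = Add(7347, 20949) = 28296)
Mul(Add(-35425, Function('F')(168)), Add(j, I)) = Mul(Add(-35425, 168), Add(-13732, 28296)) = Mul(-35257, 14564) = -513482948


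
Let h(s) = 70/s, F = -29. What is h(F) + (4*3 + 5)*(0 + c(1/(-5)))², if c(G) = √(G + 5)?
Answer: 11482/145 ≈ 79.186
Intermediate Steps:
c(G) = √(5 + G)
h(F) + (4*3 + 5)*(0 + c(1/(-5)))² = 70/(-29) + (4*3 + 5)*(0 + √(5 + 1/(-5)))² = 70*(-1/29) + (12 + 5)*(0 + √(5 + 1*(-⅕)))² = -70/29 + 17*(0 + √(5 - ⅕))² = -70/29 + 17*(0 + √(24/5))² = -70/29 + 17*(0 + 2*√30/5)² = -70/29 + 17*(2*√30/5)² = -70/29 + 17*(24/5) = -70/29 + 408/5 = 11482/145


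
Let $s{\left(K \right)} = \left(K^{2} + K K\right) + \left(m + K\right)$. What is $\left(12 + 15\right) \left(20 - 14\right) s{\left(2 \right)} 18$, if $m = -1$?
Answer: $26244$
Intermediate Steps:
$s{\left(K \right)} = -1 + K + 2 K^{2}$ ($s{\left(K \right)} = \left(K^{2} + K K\right) + \left(-1 + K\right) = \left(K^{2} + K^{2}\right) + \left(-1 + K\right) = 2 K^{2} + \left(-1 + K\right) = -1 + K + 2 K^{2}$)
$\left(12 + 15\right) \left(20 - 14\right) s{\left(2 \right)} 18 = \left(12 + 15\right) \left(20 - 14\right) \left(-1 + 2 + 2 \cdot 2^{2}\right) 18 = 27 \cdot 6 \left(-1 + 2 + 2 \cdot 4\right) 18 = 162 \left(-1 + 2 + 8\right) 18 = 162 \cdot 9 \cdot 18 = 1458 \cdot 18 = 26244$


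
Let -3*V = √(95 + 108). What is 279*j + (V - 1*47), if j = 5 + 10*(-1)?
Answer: -1442 - √203/3 ≈ -1446.8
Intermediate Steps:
V = -√203/3 (V = -√(95 + 108)/3 = -√203/3 ≈ -4.7493)
j = -5 (j = 5 - 10 = -5)
279*j + (V - 1*47) = 279*(-5) + (-√203/3 - 1*47) = -1395 + (-√203/3 - 47) = -1395 + (-47 - √203/3) = -1442 - √203/3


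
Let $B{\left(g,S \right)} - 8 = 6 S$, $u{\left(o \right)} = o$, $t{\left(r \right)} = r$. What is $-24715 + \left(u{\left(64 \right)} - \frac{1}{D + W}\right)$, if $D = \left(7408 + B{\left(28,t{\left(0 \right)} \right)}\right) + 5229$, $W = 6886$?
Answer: $- \frac{481458682}{19531} \approx -24651.0$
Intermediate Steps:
$B{\left(g,S \right)} = 8 + 6 S$
$D = 12645$ ($D = \left(7408 + \left(8 + 6 \cdot 0\right)\right) + 5229 = \left(7408 + \left(8 + 0\right)\right) + 5229 = \left(7408 + 8\right) + 5229 = 7416 + 5229 = 12645$)
$-24715 + \left(u{\left(64 \right)} - \frac{1}{D + W}\right) = -24715 + \left(64 - \frac{1}{12645 + 6886}\right) = -24715 + \left(64 - \frac{1}{19531}\right) = -24715 + \frac{1249983}{19531} = - \frac{481458682}{19531}$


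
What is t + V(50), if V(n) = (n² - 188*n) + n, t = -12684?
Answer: -19534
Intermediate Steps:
V(n) = n² - 187*n
t + V(50) = -12684 + 50*(-187 + 50) = -12684 + 50*(-137) = -12684 - 6850 = -19534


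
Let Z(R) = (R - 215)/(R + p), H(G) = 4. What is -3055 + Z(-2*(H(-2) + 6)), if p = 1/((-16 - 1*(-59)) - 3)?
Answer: -51735/17 ≈ -3043.2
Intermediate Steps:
p = 1/40 (p = 1/((-16 + 59) - 3) = 1/(43 - 3) = 1/40 ≈ 0.025000)
Z(R) = (-215 + R)/(1/40 + R) (Z(R) = (R - 215)/(R + 1/40) = (-215 + R)/(1/40 + R))
-3055 + Z(-2*(H(-2) + 6)) = -3055 + 40*(-215 - 2*(4 + 6))/(1 + 40*(-2*(4 + 6))) = -3055 + 40*(-215 - 2*10)/(1 + 40*(-2*10)) = -3055 + 40*(-215 - 20)/(1 + 40*(-20)) = -3055 + 40*(-235)/(1 - 800) = -3055 + 40*(-235)/(-799) = -3055 + 40*(-1/799)*(-235) = -3055 + 200/17 = -51735/17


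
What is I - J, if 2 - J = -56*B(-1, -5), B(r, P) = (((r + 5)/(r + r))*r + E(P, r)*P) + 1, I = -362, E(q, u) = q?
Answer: -1932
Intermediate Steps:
B(r, P) = 7/2 + P² + r/2 (B(r, P) = (((r + 5)/(r + r))*r + P*P) + 1 = (((5 + r)/((2*r)))*r + P²) + 1 = (((5 + r)*(1/(2*r)))*r + P²) + 1 = (((5 + r)/(2*r))*r + P²) + 1 = ((5/2 + r/2) + P²) + 1 = (5/2 + P² + r/2) + 1 = 7/2 + P² + r/2)
J = 1570 (J = 2 - (-56)*(7/2 + (-5)² + (½)*(-1)) = 2 - (-56)*(7/2 + 25 - ½) = 2 - (-56)*28 = 2 - 1*(-1568) = 2 + 1568 = 1570)
I - J = -362 - 1*1570 = -362 - 1570 = -1932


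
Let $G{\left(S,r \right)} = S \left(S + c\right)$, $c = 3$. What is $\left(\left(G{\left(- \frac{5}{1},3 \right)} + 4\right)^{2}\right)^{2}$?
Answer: $38416$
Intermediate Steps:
$G{\left(S,r \right)} = S \left(3 + S\right)$ ($G{\left(S,r \right)} = S \left(S + 3\right) = S \left(3 + S\right)$)
$\left(\left(G{\left(- \frac{5}{1},3 \right)} + 4\right)^{2}\right)^{2} = \left(\left(- \frac{5}{1} \left(3 - \frac{5}{1}\right) + 4\right)^{2}\right)^{2} = \left(\left(\left(-5\right) 1 \left(3 - 5\right) + 4\right)^{2}\right)^{2} = \left(\left(- 5 \left(3 - 5\right) + 4\right)^{2}\right)^{2} = \left(\left(\left(-5\right) \left(-2\right) + 4\right)^{2}\right)^{2} = \left(\left(10 + 4\right)^{2}\right)^{2} = \left(14^{2}\right)^{2} = 196^{2} = 38416$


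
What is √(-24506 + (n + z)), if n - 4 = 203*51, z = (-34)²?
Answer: I*√12993 ≈ 113.99*I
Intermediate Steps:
z = 1156
n = 10357 (n = 4 + 203*51 = 4 + 10353 = 10357)
√(-24506 + (n + z)) = √(-24506 + (10357 + 1156)) = √(-24506 + 11513) = √(-12993) = I*√12993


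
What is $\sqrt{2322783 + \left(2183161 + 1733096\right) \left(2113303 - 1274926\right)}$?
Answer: $6 \sqrt{91202836602} \approx 1.812 \cdot 10^{6}$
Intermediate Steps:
$\sqrt{2322783 + \left(2183161 + 1733096\right) \left(2113303 - 1274926\right)} = \sqrt{2322783 + 3916257 \cdot 838377} = \sqrt{2322783 + 3283299794889} = \sqrt{3283302117672} = 6 \sqrt{91202836602}$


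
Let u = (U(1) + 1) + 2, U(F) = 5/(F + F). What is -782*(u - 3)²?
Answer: -9775/2 ≈ -4887.5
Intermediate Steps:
U(F) = 5/(2*F) (U(F) = 5/((2*F)) = 5*(1/(2*F)) = 5/(2*F))
u = 11/2 (u = ((5/2)/1 + 1) + 2 = ((5/2)*1 + 1) + 2 = (5/2 + 1) + 2 = 7/2 + 2 = 11/2 ≈ 5.5000)
-782*(u - 3)² = -782*(11/2 - 3)² = -782*(5/2)² = -782*25/4 = -9775/2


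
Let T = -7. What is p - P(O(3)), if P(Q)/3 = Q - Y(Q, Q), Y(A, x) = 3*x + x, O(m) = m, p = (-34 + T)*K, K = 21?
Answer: -834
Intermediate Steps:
p = -861 (p = (-34 - 7)*21 = -41*21 = -861)
Y(A, x) = 4*x
P(Q) = -9*Q (P(Q) = 3*(Q - 4*Q) = 3*(-3*Q) = -9*Q)
p - P(O(3)) = -861 - (-9)*3 = -861 - 1*(-27) = -861 + 27 = -834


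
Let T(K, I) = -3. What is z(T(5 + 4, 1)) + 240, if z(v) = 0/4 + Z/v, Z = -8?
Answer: 728/3 ≈ 242.67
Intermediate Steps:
z(v) = -8/v (z(v) = 0/4 - 8/v = 0*(1/4) - 8/v = 0 - 8/v = -8/v)
z(T(5 + 4, 1)) + 240 = -8/(-3) + 240 = -8*(-1/3) + 240 = 8/3 + 240 = 728/3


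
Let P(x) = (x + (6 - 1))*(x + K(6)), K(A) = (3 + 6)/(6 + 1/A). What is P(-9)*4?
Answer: 4464/37 ≈ 120.65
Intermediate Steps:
K(A) = 9/(6 + 1/A)
P(x) = (5 + x)*(54/37 + x) (P(x) = (x + (6 - 1))*(x + 9*6/(1 + 6*6)) = (x + 5)*(x + 9*6/(1 + 36)) = (5 + x)*(x + 9*6/37) = (5 + x)*(x + 9*6*(1/37)) = (5 + x)*(x + 54/37) = (5 + x)*(54/37 + x))
P(-9)*4 = (270/37 + (-9)² + (239/37)*(-9))*4 = (270/37 + 81 - 2151/37)*4 = (1116/37)*4 = 4464/37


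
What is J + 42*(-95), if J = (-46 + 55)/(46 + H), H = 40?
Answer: -343131/86 ≈ -3989.9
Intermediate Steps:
J = 9/86 (J = (-46 + 55)/(46 + 40) = 9/86 ≈ 0.10465)
J + 42*(-95) = 9/86 + 42*(-95) = 9/86 - 3990 = -343131/86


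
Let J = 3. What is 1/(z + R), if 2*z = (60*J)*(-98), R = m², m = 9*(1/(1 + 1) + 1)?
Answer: -4/34551 ≈ -0.00011577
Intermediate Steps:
m = 27/2 (m = 9*(1/2 + 1) = 9*(½ + 1) = 9*(3/2) = 27/2 ≈ 13.500)
R = 729/4 (R = (27/2)² = 729/4 ≈ 182.25)
z = -8820 (z = ((60*3)*(-98))/2 = (180*(-98))/2 = (½)*(-17640) = -8820)
1/(z + R) = 1/(-8820 + 729/4) = 1/(-34551/4) = -4/34551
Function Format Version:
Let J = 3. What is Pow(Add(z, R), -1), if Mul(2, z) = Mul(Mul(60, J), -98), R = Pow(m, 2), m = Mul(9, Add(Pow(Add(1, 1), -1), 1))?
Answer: Rational(-4, 34551) ≈ -0.00011577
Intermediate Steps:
m = Rational(27, 2) (m = Mul(9, Add(Pow(2, -1), 1)) = Mul(9, Add(Rational(1, 2), 1)) = Mul(9, Rational(3, 2)) = Rational(27, 2) ≈ 13.500)
R = Rational(729, 4) (R = Pow(Rational(27, 2), 2) = Rational(729, 4) ≈ 182.25)
z = -8820 (z = Mul(Rational(1, 2), Mul(Mul(60, 3), -98)) = Mul(Rational(1, 2), Mul(180, -98)) = Mul(Rational(1, 2), -17640) = -8820)
Pow(Add(z, R), -1) = Pow(Add(-8820, Rational(729, 4)), -1) = Pow(Rational(-34551, 4), -1) = Rational(-4, 34551)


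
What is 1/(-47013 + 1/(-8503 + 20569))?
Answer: -12066/567258857 ≈ -2.1271e-5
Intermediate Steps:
1/(-47013 + 1/(-8503 + 20569)) = 1/(-47013 + 1/12066) = 1/(-567258857/12066) = -12066/567258857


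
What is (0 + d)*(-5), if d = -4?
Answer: 20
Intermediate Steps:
(0 + d)*(-5) = (0 - 4)*(-5) = -4*(-5) = 20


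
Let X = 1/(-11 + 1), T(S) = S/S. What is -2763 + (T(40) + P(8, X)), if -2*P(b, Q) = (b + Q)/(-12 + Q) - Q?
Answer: -6683371/2420 ≈ -2761.7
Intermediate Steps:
T(S) = 1
X = -⅒ (X = 1/(-10) = -⅒ ≈ -0.10000)
P(b, Q) = Q/2 - (Q + b)/(2*(-12 + Q)) (P(b, Q) = -((b + Q)/(-12 + Q) - Q)/2 = -((Q + b)/(-12 + Q) - Q)/2 = -(-Q + (Q + b)/(-12 + Q))/2 = Q/2 - (Q + b)/(2*(-12 + Q)))
-2763 + (T(40) + P(8, X)) = -2763 + (1 + ((-⅒)² - 1*8 - 13*(-⅒))/(2*(-12 - ⅒))) = -2763 + (1 + (1/100 - 8 + 13/10)/(2*(-121/10))) = -2763 + (1 + (½)*(-10/121)*(-669/100)) = -2763 + (1 + 669/2420) = -2763 + 3089/2420 = -6683371/2420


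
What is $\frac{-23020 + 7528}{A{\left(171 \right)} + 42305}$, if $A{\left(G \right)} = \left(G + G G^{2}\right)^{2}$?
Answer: $- \frac{15492}{25003820188229} \approx -6.1959 \cdot 10^{-10}$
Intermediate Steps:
$A{\left(G \right)} = \left(G + G^{3}\right)^{2}$
$\frac{-23020 + 7528}{A{\left(171 \right)} + 42305} = \frac{-23020 + 7528}{171^{2} \left(1 + 171^{2}\right)^{2} + 42305} = - \frac{15492}{29241 \left(1 + 29241\right)^{2} + 42305} = - \frac{15492}{29241 \cdot 29242^{2} + 42305} = - \frac{15492}{29241 \cdot 855094564 + 42305} = - \frac{15492}{25003820145924 + 42305} = - \frac{15492}{25003820188229}$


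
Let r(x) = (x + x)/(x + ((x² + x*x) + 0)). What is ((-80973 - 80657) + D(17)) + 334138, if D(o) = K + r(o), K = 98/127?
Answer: 766801744/4445 ≈ 1.7251e+5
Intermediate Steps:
r(x) = 2*x/(x + 2*x²) (r(x) = (2*x)/(x + ((x² + x²) + 0)) = (2*x)/(x + (2*x² + 0)) = (2*x)/(x + 2*x²) = 2*x/(x + 2*x²))
K = 98/127 (K = 98*(1/127) = 98/127 ≈ 0.77165)
D(o) = 98/127 + 2/(1 + 2*o)
((-80973 - 80657) + D(17)) + 334138 = ((-80973 - 80657) + 4*(88 + 49*17)/(127*(1 + 2*17))) + 334138 = (-161630 + 4*(88 + 833)/(127*(1 + 34))) + 334138 = (-161630 + (4/127)*921/35) + 334138 = (-161630 + (4/127)*(1/35)*921) + 334138 = (-161630 + 3684/4445) + 334138 = -718441666/4445 + 334138 = 766801744/4445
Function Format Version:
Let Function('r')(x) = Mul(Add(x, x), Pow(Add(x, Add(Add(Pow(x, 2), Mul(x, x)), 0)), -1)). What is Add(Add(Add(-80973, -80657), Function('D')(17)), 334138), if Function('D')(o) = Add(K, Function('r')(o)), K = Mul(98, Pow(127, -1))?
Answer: Rational(766801744, 4445) ≈ 1.7251e+5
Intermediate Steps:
Function('r')(x) = Mul(2, x, Pow(Add(x, Mul(2, Pow(x, 2))), -1)) (Function('r')(x) = Mul(Mul(2, x), Pow(Add(x, Add(Add(Pow(x, 2), Pow(x, 2)), 0)), -1)) = Mul(Mul(2, x), Pow(Add(x, Add(Mul(2, Pow(x, 2)), 0)), -1)) = Mul(Mul(2, x), Pow(Add(x, Mul(2, Pow(x, 2))), -1)) = Mul(2, x, Pow(Add(x, Mul(2, Pow(x, 2))), -1)))
K = Rational(98, 127) (K = Mul(98, Rational(1, 127)) = Rational(98, 127) ≈ 0.77165)
Function('D')(o) = Add(Rational(98, 127), Mul(2, Pow(Add(1, Mul(2, o)), -1)))
Add(Add(Add(-80973, -80657), Function('D')(17)), 334138) = Add(Add(Add(-80973, -80657), Mul(Rational(4, 127), Pow(Add(1, Mul(2, 17)), -1), Add(88, Mul(49, 17)))), 334138) = Add(Add(-161630, Mul(Rational(4, 127), Pow(Add(1, 34), -1), Add(88, 833))), 334138) = Add(Add(-161630, Mul(Rational(4, 127), Pow(35, -1), 921)), 334138) = Add(Add(-161630, Mul(Rational(4, 127), Rational(1, 35), 921)), 334138) = Add(Add(-161630, Rational(3684, 4445)), 334138) = Add(Rational(-718441666, 4445), 334138) = Rational(766801744, 4445)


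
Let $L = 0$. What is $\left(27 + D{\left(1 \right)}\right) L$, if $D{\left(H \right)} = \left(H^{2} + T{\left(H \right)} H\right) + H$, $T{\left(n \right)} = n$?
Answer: $0$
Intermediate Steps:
$D{\left(H \right)} = H + 2 H^{2}$ ($D{\left(H \right)} = \left(H^{2} + H H\right) + H = \left(H^{2} + H^{2}\right) + H = 2 H^{2} + H = H + 2 H^{2}$)
$\left(27 + D{\left(1 \right)}\right) L = \left(27 + 1 \left(1 + 2 \cdot 1\right)\right) 0 = \left(27 + 1 \left(1 + 2\right)\right) 0 = \left(27 + 1 \cdot 3\right) 0 = \left(27 + 3\right) 0 = 30 \cdot 0 = 0$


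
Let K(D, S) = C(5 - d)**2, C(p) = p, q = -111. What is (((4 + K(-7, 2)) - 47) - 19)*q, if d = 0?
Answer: 4107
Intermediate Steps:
K(D, S) = 25 (K(D, S) = (5 - 1*0)**2 = (5 + 0)**2 = 5**2 = 25)
(((4 + K(-7, 2)) - 47) - 19)*q = (((4 + 25) - 47) - 19)*(-111) = ((29 - 47) - 19)*(-111) = (-18 - 19)*(-111) = -37*(-111) = 4107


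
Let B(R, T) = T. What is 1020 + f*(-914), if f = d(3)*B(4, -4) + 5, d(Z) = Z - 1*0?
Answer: 7418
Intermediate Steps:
d(Z) = Z (d(Z) = Z + 0 = Z)
f = -7 (f = 3*(-4) + 5 = -12 + 5 = -7)
1020 + f*(-914) = 1020 - 7*(-914) = 1020 + 6398 = 7418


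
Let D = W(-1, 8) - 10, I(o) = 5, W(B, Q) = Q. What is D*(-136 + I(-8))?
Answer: 262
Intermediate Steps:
D = -2 (D = 8 - 10 = -2)
D*(-136 + I(-8)) = -2*(-136 + 5) = -2*(-131) = 262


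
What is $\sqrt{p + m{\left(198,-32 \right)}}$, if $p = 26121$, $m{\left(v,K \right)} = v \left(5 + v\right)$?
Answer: $\sqrt{66315} \approx 257.52$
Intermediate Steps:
$\sqrt{p + m{\left(198,-32 \right)}} = \sqrt{26121 + 198 \left(5 + 198\right)} = \sqrt{26121 + 198 \cdot 203} = \sqrt{26121 + 40194} = \sqrt{66315}$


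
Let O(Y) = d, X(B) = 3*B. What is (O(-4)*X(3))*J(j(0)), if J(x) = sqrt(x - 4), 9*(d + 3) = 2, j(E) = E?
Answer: -50*I ≈ -50.0*I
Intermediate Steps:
d = -25/9 (d = -3 + (1/9)*2 = -3 + 2/9 = -25/9 ≈ -2.7778)
J(x) = sqrt(-4 + x)
O(Y) = -25/9
(O(-4)*X(3))*J(j(0)) = (-25*3/3)*sqrt(-4 + 0) = (-25/9*9)*sqrt(-4) = -50*I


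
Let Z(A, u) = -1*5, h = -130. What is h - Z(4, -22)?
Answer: -125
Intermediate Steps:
Z(A, u) = -5
h - Z(4, -22) = -130 - 1*(-5) = -130 + 5 = -125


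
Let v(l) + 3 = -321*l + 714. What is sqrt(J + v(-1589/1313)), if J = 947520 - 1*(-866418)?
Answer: sqrt(3129068342478)/1313 ≈ 1347.2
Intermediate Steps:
v(l) = 711 - 321*l (v(l) = -3 + (-321*l + 714) = -3 + (714 - 321*l) = 711 - 321*l)
J = 1813938 (J = 947520 + 866418 = 1813938)
sqrt(J + v(-1589/1313)) = sqrt(1813938 + (711 - (-510069)/1313)) = sqrt(1813938 + (711 - 321*(-1589/1313))) = sqrt(1813938 + (711 + 510069/1313)) = sqrt(1813938 + 1443612/1313) = sqrt(2383144206/1313) = sqrt(3129068342478)/1313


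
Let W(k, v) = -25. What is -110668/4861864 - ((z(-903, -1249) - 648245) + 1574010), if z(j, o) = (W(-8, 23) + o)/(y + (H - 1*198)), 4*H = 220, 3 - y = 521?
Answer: -743782484456461/803423026 ≈ -9.2577e+5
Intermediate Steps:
y = -518 (y = 3 - 1*521 = 3 - 521 = -518)
H = 55 (H = (1/4)*220 = 55)
z(j, o) = 25/661 - o/661 (z(j, o) = (-25 + o)/(-518 + (55 - 1*198)) = (-25 + o)/(-518 + (55 - 198)) = (-25 + o)/(-518 - 143) = (-25 + o)/(-661) = (-25 + o)*(-1/661) = 25/661 - o/661)
-110668/4861864 - ((z(-903, -1249) - 648245) + 1574010) = -110668/4861864 - (((25/661 - 1/661*(-1249)) - 648245) + 1574010) = -110668*1/4861864 - (((25/661 + 1249/661) - 648245) + 1574010) = -27667/1215466 - ((1274/661 - 648245) + 1574010) = -27667/1215466 - (-428488671/661 + 1574010) = -27667/1215466 - 1*611931939/661 = -27667/1215466 - 611931939/661 = -743782484456461/803423026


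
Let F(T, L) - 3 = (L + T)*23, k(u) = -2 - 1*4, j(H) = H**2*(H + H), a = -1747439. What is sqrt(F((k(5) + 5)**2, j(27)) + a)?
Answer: 27*I*sqrt(1155) ≈ 917.6*I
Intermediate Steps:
j(H) = 2*H**3 (j(H) = H**2*(2*H) = 2*H**3)
k(u) = -6 (k(u) = -2 - 4 = -6)
F(T, L) = 3 + 23*L + 23*T (F(T, L) = 3 + (L + T)*23 = 3 + (23*L + 23*T) = 3 + 23*L + 23*T)
sqrt(F((k(5) + 5)**2, j(27)) + a) = sqrt((3 + 23*(2*27**3) + 23*(-6 + 5)**2) - 1747439) = sqrt((3 + 23*(2*19683) + 23*(-1)**2) - 1747439) = sqrt((3 + 23*39366 + 23*1) - 1747439) = sqrt((3 + 905418 + 23) - 1747439) = sqrt(905444 - 1747439) = sqrt(-841995) = 27*I*sqrt(1155)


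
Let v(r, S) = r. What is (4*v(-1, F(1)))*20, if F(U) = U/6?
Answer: -80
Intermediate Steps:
F(U) = U/6 (F(U) = U*(⅙) = U/6)
(4*v(-1, F(1)))*20 = (4*(-1))*20 = -4*20 = -80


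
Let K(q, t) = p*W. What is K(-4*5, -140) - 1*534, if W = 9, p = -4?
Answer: -570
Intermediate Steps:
K(q, t) = -36 (K(q, t) = -4*9 = -36)
K(-4*5, -140) - 1*534 = -36 - 1*534 = -36 - 534 = -570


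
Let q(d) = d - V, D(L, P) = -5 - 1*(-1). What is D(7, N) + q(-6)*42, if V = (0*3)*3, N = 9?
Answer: -256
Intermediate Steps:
D(L, P) = -4 (D(L, P) = -5 + 1 = -4)
V = 0 (V = 0*3 = 0)
q(d) = d (q(d) = d - 1*0 = d + 0 = d)
D(7, N) + q(-6)*42 = -4 - 6*42 = -4 - 252 = -256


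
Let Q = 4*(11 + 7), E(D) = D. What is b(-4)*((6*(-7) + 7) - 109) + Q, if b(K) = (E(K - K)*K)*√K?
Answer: 72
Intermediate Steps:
b(K) = 0 (b(K) = ((K - K)*K)*√K = (0*K)*√K = 0*√K = 0)
Q = 72 (Q = 4*18 = 72)
b(-4)*((6*(-7) + 7) - 109) + Q = 0*((6*(-7) + 7) - 109) + 72 = 0*((-42 + 7) - 109) + 72 = 0*(-35 - 109) + 72 = 0*(-144) + 72 = 0 + 72 = 72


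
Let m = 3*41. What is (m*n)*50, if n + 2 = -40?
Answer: -258300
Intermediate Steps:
n = -42 (n = -2 - 40 = -42)
m = 123
(m*n)*50 = (123*(-42))*50 = -5166*50 = -258300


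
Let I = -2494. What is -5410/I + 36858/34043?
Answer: 138048241/42451621 ≈ 3.2519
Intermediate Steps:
-5410/I + 36858/34043 = -5410/(-2494) + 36858/34043 = -5410*(-1/2494) + 36858*(1/34043) = 2705/1247 + 36858/34043 = 138048241/42451621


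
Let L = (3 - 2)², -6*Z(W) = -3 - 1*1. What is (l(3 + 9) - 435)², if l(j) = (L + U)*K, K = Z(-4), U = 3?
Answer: 1682209/9 ≈ 1.8691e+5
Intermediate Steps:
Z(W) = ⅔ (Z(W) = -(-3 - 1*1)/6 = -(-3 - 1)/6 = -⅙*(-4) = ⅔)
L = 1 (L = 1² = 1)
K = ⅔ ≈ 0.66667
l(j) = 8/3 (l(j) = (1 + 3)*(⅔) = 4*(⅔) = 8/3)
(l(3 + 9) - 435)² = (8/3 - 435)² = (-1297/3)² = 1682209/9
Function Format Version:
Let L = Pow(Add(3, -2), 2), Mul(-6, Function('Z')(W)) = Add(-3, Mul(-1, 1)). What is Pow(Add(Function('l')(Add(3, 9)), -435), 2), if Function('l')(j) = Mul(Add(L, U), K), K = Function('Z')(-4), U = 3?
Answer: Rational(1682209, 9) ≈ 1.8691e+5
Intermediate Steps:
Function('Z')(W) = Rational(2, 3) (Function('Z')(W) = Mul(Rational(-1, 6), Add(-3, Mul(-1, 1))) = Mul(Rational(-1, 6), Add(-3, -1)) = Mul(Rational(-1, 6), -4) = Rational(2, 3))
L = 1 (L = Pow(1, 2) = 1)
K = Rational(2, 3) ≈ 0.66667
Function('l')(j) = Rational(8, 3) (Function('l')(j) = Mul(Add(1, 3), Rational(2, 3)) = Mul(4, Rational(2, 3)) = Rational(8, 3))
Pow(Add(Function('l')(Add(3, 9)), -435), 2) = Pow(Add(Rational(8, 3), -435), 2) = Pow(Rational(-1297, 3), 2) = Rational(1682209, 9)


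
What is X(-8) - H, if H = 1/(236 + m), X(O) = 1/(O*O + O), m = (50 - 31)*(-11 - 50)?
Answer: 979/51688 ≈ 0.018941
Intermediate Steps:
m = -1159 (m = 19*(-61) = -1159)
X(O) = 1/(O + O²) (X(O) = 1/(O² + O) = 1/(O + O²))
H = -1/923 (H = 1/(236 - 1159) = 1/(-923) = -1/923 ≈ -0.0010834)
X(-8) - H = 1/((-8)*(1 - 8)) - 1*(-1/923) = -⅛/(-7) + 1/923 = -⅛*(-⅐) + 1/923 = 1/56 + 1/923 = 979/51688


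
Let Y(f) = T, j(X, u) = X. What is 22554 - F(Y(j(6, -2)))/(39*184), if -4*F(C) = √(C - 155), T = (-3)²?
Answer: 22554 + I*√146/28704 ≈ 22554.0 + 0.00042095*I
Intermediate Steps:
T = 9
Y(f) = 9
F(C) = -√(-155 + C)/4 (F(C) = -√(C - 155)/4 = -√(-155 + C)/4)
22554 - F(Y(j(6, -2)))/(39*184) = 22554 - (-√(-155 + 9)/4)/(39*184) = 22554 - (-I*√146/4)/7176 = 22554 - (-1)*I*√146/28704 = 22554 + I*√146/28704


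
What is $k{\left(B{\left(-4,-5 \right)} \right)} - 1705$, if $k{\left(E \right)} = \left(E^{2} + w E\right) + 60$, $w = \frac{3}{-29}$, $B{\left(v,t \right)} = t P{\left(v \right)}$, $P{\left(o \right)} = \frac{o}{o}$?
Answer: $- \frac{46965}{29} \approx -1619.5$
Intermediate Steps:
$P{\left(o \right)} = 1$
$B{\left(v,t \right)} = t$ ($B{\left(v,t \right)} = t 1 = t$)
$w = - \frac{3}{29}$ ($w = 3 \left(- \frac{1}{29}\right) = - \frac{3}{29} \approx -0.10345$)
$k{\left(E \right)} = 60 + E^{2} - \frac{3 E}{29}$ ($k{\left(E \right)} = \left(E^{2} - \frac{3 E}{29}\right) + 60 = 60 + E^{2} - \frac{3 E}{29}$)
$k{\left(B{\left(-4,-5 \right)} \right)} - 1705 = \left(60 + \left(-5\right)^{2} - - \frac{15}{29}\right) - 1705 = \left(60 + 25 + \frac{15}{29}\right) - 1705 = \frac{2480}{29} - 1705 = - \frac{46965}{29}$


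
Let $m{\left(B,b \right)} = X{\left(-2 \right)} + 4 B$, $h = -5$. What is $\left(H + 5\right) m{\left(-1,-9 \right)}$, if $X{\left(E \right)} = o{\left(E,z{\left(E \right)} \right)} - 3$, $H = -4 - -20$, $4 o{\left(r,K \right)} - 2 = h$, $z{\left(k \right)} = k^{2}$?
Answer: $- \frac{651}{4} \approx -162.75$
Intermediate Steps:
$o{\left(r,K \right)} = - \frac{3}{4}$ ($o{\left(r,K \right)} = \frac{1}{2} + \frac{1}{4} \left(-5\right) = \frac{1}{2} - \frac{5}{4} = - \frac{3}{4}$)
$H = 16$ ($H = -4 + 20 = 16$)
$X{\left(E \right)} = - \frac{15}{4}$ ($X{\left(E \right)} = - \frac{3}{4} - 3 = - \frac{15}{4}$)
$m{\left(B,b \right)} = - \frac{15}{4} + 4 B$
$\left(H + 5\right) m{\left(-1,-9 \right)} = \left(16 + 5\right) \left(- \frac{15}{4} + 4 \left(-1\right)\right) = 21 \left(- \frac{15}{4} - 4\right) = 21 \left(- \frac{31}{4}\right) = - \frac{651}{4}$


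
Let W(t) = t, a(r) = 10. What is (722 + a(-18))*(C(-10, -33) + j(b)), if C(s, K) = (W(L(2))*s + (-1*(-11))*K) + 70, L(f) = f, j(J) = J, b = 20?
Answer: -214476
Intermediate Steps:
C(s, K) = 70 + 2*s + 11*K (C(s, K) = (2*s + (-1*(-11))*K) + 70 = (2*s + 11*K) + 70 = 70 + 2*s + 11*K)
(722 + a(-18))*(C(-10, -33) + j(b)) = (722 + 10)*((70 + 2*(-10) + 11*(-33)) + 20) = 732*((70 - 20 - 363) + 20) = 732*(-313 + 20) = 732*(-293) = -214476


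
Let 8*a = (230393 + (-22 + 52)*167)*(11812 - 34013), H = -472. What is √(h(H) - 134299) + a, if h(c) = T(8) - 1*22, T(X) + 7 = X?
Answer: -5226182003/8 + 4*I*√8395 ≈ -6.5327e+8 + 366.5*I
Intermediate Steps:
T(X) = -7 + X
h(c) = -21 (h(c) = (-7 + 8) - 1*22 = 1 - 22 = -21)
a = -5226182003/8 (a = ((230393 + (-22 + 52)*167)*(11812 - 34013))/8 = ((230393 + 30*167)*(-22201))/8 = ((230393 + 5010)*(-22201))/8 = (235403*(-22201))/8 = (⅛)*(-5226182003) = -5226182003/8 ≈ -6.5327e+8)
√(h(H) - 134299) + a = √(-21 - 134299) - 5226182003/8 = √(-134320) - 5226182003/8 = 4*I*√8395 - 5226182003/8 = -5226182003/8 + 4*I*√8395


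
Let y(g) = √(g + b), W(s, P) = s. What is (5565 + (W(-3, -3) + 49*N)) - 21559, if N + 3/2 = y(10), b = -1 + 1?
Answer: -32141/2 + 49*√10 ≈ -15916.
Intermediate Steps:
b = 0
y(g) = √g (y(g) = √(g + 0) = √g)
N = -3/2 + √10 ≈ 1.6623
(5565 + (W(-3, -3) + 49*N)) - 21559 = (5565 + (-3 + 49*(-3/2 + √10))) - 21559 = (5565 + (-3 + (-147/2 + 49*√10))) - 21559 = (5565 + (-153/2 + 49*√10)) - 21559 = (10977/2 + 49*√10) - 21559 = -32141/2 + 49*√10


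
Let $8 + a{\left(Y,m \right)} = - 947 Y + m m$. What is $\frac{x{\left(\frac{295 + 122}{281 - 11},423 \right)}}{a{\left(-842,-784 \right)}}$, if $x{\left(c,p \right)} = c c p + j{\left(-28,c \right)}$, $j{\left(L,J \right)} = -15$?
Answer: $\frac{894587}{1270819800} \approx 0.00070394$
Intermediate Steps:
$x{\left(c,p \right)} = -15 + p c^{2}$ ($x{\left(c,p \right)} = c c p - 15 = c^{2} p - 15 = p c^{2} - 15 = -15 + p c^{2}$)
$a{\left(Y,m \right)} = -8 + m^{2} - 947 Y$ ($a{\left(Y,m \right)} = -8 - \left(947 Y - m m\right) = -8 - \left(- m^{2} + 947 Y\right) = -8 + m^{2} - 947 Y$)
$\frac{x{\left(\frac{295 + 122}{281 - 11},423 \right)}}{a{\left(-842,-784 \right)}} = \frac{-15 + 423 \left(\frac{295 + 122}{281 - 11}\right)^{2}}{-8 + \left(-784\right)^{2} - -797374} = \frac{-15 + 423 \left(\frac{417}{270}\right)^{2}}{-8 + 614656 + 797374} = \frac{-15 + 423 \left(417 \cdot \frac{1}{270}\right)^{2}}{1412022} = \left(-15 + 423 \left(\frac{139}{90}\right)^{2}\right) \frac{1}{1412022} = \left(-15 + 423 \cdot \frac{19321}{8100}\right) \frac{1}{1412022} = \left(-15 + \frac{908087}{900}\right) \frac{1}{1412022} = \frac{894587}{900} \cdot \frac{1}{1412022} = \frac{894587}{1270819800}$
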